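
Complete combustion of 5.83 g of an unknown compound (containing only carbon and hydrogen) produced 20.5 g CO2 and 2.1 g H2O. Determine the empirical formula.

C2H

mol C = 20.5 / 44.01 = 0.4658; mass C = 0.4658 × 12.01 = 5.594 g
mol H = 2 × (2.1 / 18.02) = 0.2331; mass H = 0.2331 × 1.008 = 0.2349 g
Divide by the smallest (0.2331 mol H): C 1.999, H 1.000
Ratio ≈ 2:1, so the empirical formula is C2H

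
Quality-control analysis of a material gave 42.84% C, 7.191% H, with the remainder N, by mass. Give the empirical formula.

CH2N

Assume 100 g: 42.84 g C, 7.191 g H, 49.969 g N.
n(C) = 42.84/12.01 = 3.567, n(H) = 7.191/1.008 = 7.134, n(N) = 49.969/14.01 = 3.567
Ratios (÷ 3.567): C 1.000, H 2.000, N 1.000
≈ 1:2:1 → CH2N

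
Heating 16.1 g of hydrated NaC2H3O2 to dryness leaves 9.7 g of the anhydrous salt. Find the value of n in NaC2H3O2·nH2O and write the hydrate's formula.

Mass of water lost = 16.1 − 9.7 = 6.4 g → 6.4 / 18.02 = 0.3552 mol H2O
Molar mass of NaC2H3O2 = 82.03 g/mol → mol NaC2H3O2 = 9.7 / 82.03 = 0.1182
n = 0.3552 / 0.1182 = 3.00 ≈ 3 → NaC2H3O2·3H2O

NaC2H3O2·3H2O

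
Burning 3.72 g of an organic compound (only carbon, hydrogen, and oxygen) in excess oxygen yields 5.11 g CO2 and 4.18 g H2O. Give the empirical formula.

mol C = 5.11 / 44.01 = 0.1161; mass C = 0.1161 × 12.01 = 1.394 g
mol H = 2 × (4.18 / 18.02) = 0.4639; mass H = 0.4639 × 1.008 = 0.4676 g
mass O = 3.72 − (1.862) = 1.858 g → mol O = 0.1161
Smallest is C at 0.1161 mol; normalising gives C 1.000, H 3.996, O 1.000
Ratio ≈ 1:4:1, so the empirical formula is CH4O

CH4O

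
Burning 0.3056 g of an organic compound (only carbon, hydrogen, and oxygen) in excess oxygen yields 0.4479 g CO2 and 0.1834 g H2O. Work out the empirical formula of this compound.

mol C = 0.4479 / 44.01 = 0.01018; mass C = 0.01018 × 12.01 = 0.1222 g
mol H = 2 × (0.1834 / 18.02) = 0.02036; mass H = 0.02036 × 1.008 = 0.02052 g
mass O = 0.3056 − (0.1427) = 0.1629 g → mol O = 0.01018
Divide by the smallest (0.01018 mol C): C 1.000, H 2.000, O 1.000
≈ 1:2:1 → CH2O

CH2O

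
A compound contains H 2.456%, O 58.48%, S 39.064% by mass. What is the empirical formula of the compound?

H2O3S

Assume 100 g: 2.456 g H, 58.48 g O, 39.064 g S.
H: 2.456 g ÷ 1.008 g/mol = 2.437 mol
O: 58.48 g ÷ 16.00 g/mol = 3.655 mol
S: 39.064 g ÷ 32.07 g/mol = 1.218 mol
Smallest is S at 1.218 mol; normalising gives H 2.000, O 3.001, S 1.000
→ H2O3S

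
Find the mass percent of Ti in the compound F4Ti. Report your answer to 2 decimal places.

38.65%

Molar mass = 4(19.00) + 1(47.87) = 123.870 g/mol
Mass of Ti per mole = 1 × 47.87 = 47.870 g
% Ti = 47.870 / 123.870 × 100 = 38.65%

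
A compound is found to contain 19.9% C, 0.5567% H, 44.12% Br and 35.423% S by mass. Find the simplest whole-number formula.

Assume 100 g: 19.9 g C, 0.5567 g H, 44.12 g Br, 35.423 g S.
Moles — C: 19.9 / 12.01 = 1.657 mol; H: 0.5567 / 1.008 = 0.5523 mol; Br: 44.12 / 79.90 = 0.5522 mol; S: 35.423 / 32.07 = 1.105 mol
Divide by the smallest (0.5522 mol Br): C 3.001, H 1.000, Br 1.000, S 2.000
≈ 3:1:1:2 → C3HBrS2

C3HBrS2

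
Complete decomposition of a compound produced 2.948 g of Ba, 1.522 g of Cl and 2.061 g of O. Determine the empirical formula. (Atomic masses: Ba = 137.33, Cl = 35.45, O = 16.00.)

n(Ba) = 2.948/137.33 = 0.02147, n(Cl) = 1.522/35.45 = 0.04293, n(O) = 2.061/16.00 = 0.1288
Divide by the smallest (0.02147 mol Ba): Ba 1.000, Cl 2.000, O 6.001
→ BaCl2O6

BaCl2O6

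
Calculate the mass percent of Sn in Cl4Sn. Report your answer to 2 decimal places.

Molar mass = 4(35.45) + 1(118.71) = 260.510 g/mol
Mass of Sn per mole = 1 × 118.71 = 118.710 g
% Sn = 118.710 / 260.510 × 100 = 45.57%

45.57%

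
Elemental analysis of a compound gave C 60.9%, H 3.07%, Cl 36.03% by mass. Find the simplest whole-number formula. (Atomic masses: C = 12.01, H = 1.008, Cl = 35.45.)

Assume 100 g: 60.9 g C, 3.07 g H, 36.03 g Cl.
n(C) = 60.9/12.01 = 5.071, n(H) = 3.07/1.008 = 3.046, n(Cl) = 36.03/35.45 = 1.016
Smallest is Cl at 1.016 mol; normalising gives C 4.989, H 2.997, Cl 1.000
Ratio ≈ 5:3:1, so the empirical formula is C5H3Cl

C5H3Cl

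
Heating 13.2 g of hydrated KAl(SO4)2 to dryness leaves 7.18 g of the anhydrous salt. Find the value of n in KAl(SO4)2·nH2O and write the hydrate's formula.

Mass of water lost = 13.2 − 7.18 = 6.02 g → 6.02 / 18.02 = 0.3341 mol H2O
Molar mass of KAl(SO4)2 = 258.22 g/mol → mol KAl(SO4)2 = 7.18 / 258.22 = 0.02781
n = 0.3341 / 0.02781 = 12.01 ≈ 12 → KAl(SO4)2·12H2O

KAl(SO4)2·12H2O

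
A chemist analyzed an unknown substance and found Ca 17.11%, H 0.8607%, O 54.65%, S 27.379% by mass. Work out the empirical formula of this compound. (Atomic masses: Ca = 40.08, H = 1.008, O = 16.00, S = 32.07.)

Assume 100 g: 17.11 g Ca, 0.8607 g H, 54.65 g O, 27.379 g S.
n(Ca) = 17.11/40.08 = 0.4269, n(H) = 0.8607/1.008 = 0.8539, n(O) = 54.65/16.00 = 3.416, n(S) = 27.379/32.07 = 0.8537
Smallest is Ca at 0.4269 mol; normalising gives Ca 1.000, H 2.000, O 8.001, S 2.000
→ CaH2O8S2

CaH2O8S2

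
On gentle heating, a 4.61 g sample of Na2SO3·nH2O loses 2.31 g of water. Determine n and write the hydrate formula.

Mass of anhydrous Na2SO3 = 4.61 − 2.31 = 2.3 g
mol H2O = 2.31 / 18.02 = 0.1282
Molar mass of Na2SO3 = 126.05 g/mol → mol Na2SO3 = 2.3 / 126.05 = 0.01825
n = 0.1282 / 0.01825 = 7.03 ≈ 7 → Na2SO3·7H2O

Na2SO3·7H2O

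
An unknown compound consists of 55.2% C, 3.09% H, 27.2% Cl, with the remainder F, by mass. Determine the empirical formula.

Assume 100 g: 55.2 g C, 3.09 g H, 27.2 g Cl, 14.51 g F.
Moles — C: 55.2 / 12.01 = 4.596 mol; H: 3.09 / 1.008 = 3.065 mol; Cl: 27.2 / 35.45 = 0.7673 mol; F: 14.51 / 19.00 = 0.7637 mol
Divide by the smallest (0.7637 mol F): C 6.018, H 4.014, Cl 1.005, F 1.000
→ C6H4ClF

C6H4ClF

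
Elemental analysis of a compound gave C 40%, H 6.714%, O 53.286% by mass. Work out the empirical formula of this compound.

CH2O

Assume 100 g: 40 g C, 6.714 g H, 53.286 g O.
n(C) = 40/12.01 = 3.331, n(H) = 6.714/1.008 = 6.661, n(O) = 53.286/16.00 = 3.33
Ratios (÷ 3.33): C 1.000, H 2.000, O 1.000
≈ 1:2:1 → CH2O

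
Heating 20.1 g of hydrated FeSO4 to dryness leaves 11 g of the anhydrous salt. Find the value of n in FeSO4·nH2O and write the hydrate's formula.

FeSO4·7H2O

Mass of water lost = 20.1 − 11 = 9.1 g → 9.1 / 18.02 = 0.505 mol H2O
Molar mass of FeSO4 = 151.92 g/mol → mol FeSO4 = 11 / 151.92 = 0.07241
n = 0.505 / 0.07241 = 6.97 ≈ 7 → FeSO4·7H2O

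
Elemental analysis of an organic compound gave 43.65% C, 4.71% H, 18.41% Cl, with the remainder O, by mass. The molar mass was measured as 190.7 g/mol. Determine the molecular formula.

C7H9ClO4

Assume 100 g: 43.65 g C, 4.71 g H, 18.41 g Cl, 33.23 g O.
C: 43.65 g ÷ 12.01 g/mol = 3.634 mol
H: 4.71 g ÷ 1.008 g/mol = 4.673 mol
Cl: 18.41 g ÷ 35.45 g/mol = 0.5193 mol
O: 33.23 g ÷ 16.00 g/mol = 2.077 mol
Ratios (÷ 0.5193): C 6.998, H 8.998, Cl 1.000, O 3.999
≈ 7:9:1:4 → C7H9ClO4
Empirical-formula mass = 192.59 g/mol
n = 190.7 / 192.59 = 0.99 ≈ 1
Molecular formula = empirical formula = C7H9ClO4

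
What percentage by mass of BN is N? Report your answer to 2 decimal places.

56.45%

Molar mass = 1(10.81) + 1(14.01) = 24.820 g/mol
Mass of N per mole = 1 × 14.01 = 14.010 g
% N = 14.010 / 24.820 × 100 = 56.45%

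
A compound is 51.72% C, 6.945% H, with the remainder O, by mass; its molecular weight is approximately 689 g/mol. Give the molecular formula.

C30H48O18

Assume 100 g: 51.72 g C, 6.945 g H, 41.335 g O.
C: 51.72 g ÷ 12.01 g/mol = 4.306 mol
H: 6.945 g ÷ 1.008 g/mol = 6.89 mol
O: 41.335 g ÷ 16.00 g/mol = 2.583 mol
Smallest is O at 2.583 mol; normalising gives C 1.667, H 2.667, O 1.000
Multiply by 3: C 5.00, H 8.00, O 3.00 → C5H8O3
Empirical-formula mass = 116.11 g/mol
n = 689 / 116.11 = 5.93 ≈ 6
Molecular formula = (C5H8O3)×6 = C30H48O18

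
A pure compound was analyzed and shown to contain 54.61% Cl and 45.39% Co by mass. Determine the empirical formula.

Assume 100 g: 54.61 g Cl, 45.39 g Co.
Cl: 54.61 g ÷ 35.45 g/mol = 1.54 mol
Co: 45.39 g ÷ 58.93 g/mol = 0.7702 mol
Divide by the smallest (0.7702 mol Co): Cl 2.000, Co 1.000
Ratio ≈ 2:1, so the empirical formula is Cl2Co

Cl2Co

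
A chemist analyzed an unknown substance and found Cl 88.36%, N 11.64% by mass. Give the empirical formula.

Assume 100 g: 88.36 g Cl, 11.64 g N.
Moles — Cl: 88.36 / 35.45 = 2.493 mol; N: 11.64 / 14.01 = 0.8308 mol
Smallest is N at 0.8308 mol; normalising gives Cl 3.000, N 1.000
≈ 3:1 → Cl3N

Cl3N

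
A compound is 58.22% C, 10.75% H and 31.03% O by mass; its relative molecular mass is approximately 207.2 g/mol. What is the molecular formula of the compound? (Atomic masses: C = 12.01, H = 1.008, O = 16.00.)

Assume 100 g: 58.22 g C, 10.75 g H, 31.03 g O.
C: 58.22 g ÷ 12.01 g/mol = 4.848 mol
H: 10.75 g ÷ 1.008 g/mol = 10.66 mol
O: 31.03 g ÷ 16.00 g/mol = 1.939 mol
Ratios (÷ 1.939): C 2.500, H 5.499, O 1.000
Multiply by 2: C 5.00, H 11.00, O 2.00 → C5H11O2
Empirical-formula mass = 103.14 g/mol
n = 207.2 / 103.14 = 2.01 ≈ 2
Molecular formula = (C5H11O2)×2 = C10H22O4

C10H22O4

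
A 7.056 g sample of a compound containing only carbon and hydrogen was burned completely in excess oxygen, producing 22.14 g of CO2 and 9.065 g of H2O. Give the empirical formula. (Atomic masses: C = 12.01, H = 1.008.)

mol C = 22.14 / 44.01 = 0.5031; mass C = 0.5031 × 12.01 = 6.042 g
mol H = 2 × (9.065 / 18.02) = 1.006; mass H = 1.006 × 1.008 = 1.014 g
Divide by the smallest (0.5031 mol C): C 1.000, H 2.000
≈ 1:2 → CH2

CH2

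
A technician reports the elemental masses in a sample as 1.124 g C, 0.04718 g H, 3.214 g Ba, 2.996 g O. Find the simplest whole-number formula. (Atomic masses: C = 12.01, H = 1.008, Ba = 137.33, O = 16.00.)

n(C) = 1.124/12.01 = 0.09359, n(H) = 0.04718/1.008 = 0.04681, n(Ba) = 3.214/137.33 = 0.0234, n(O) = 2.996/16.00 = 0.1872
Divide by the smallest (0.0234 mol Ba): C 3.999, H 2.000, Ba 1.000, O 8.001
→ C4H2BaO8

C4H2BaO8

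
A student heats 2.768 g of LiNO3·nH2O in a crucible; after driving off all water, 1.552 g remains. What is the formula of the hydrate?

Mass of water lost = 2.768 − 1.552 = 1.216 g → 1.216 / 18.02 = 0.06748 mol H2O
Molar mass of LiNO3 = 68.95 g/mol → mol LiNO3 = 1.552 / 68.95 = 0.02251
n = 0.06748 / 0.02251 = 3.00 ≈ 3 → LiNO3·3H2O

LiNO3·3H2O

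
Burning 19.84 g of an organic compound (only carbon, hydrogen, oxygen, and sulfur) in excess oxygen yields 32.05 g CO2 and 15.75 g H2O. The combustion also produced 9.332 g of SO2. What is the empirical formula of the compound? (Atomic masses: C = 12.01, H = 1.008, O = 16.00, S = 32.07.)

C5H12O2S

mol C = 32.05 / 44.01 = 0.7282; mass C = 0.7282 × 12.01 = 8.746 g
mol H = 2 × (15.75 / 18.02) = 1.748; mass H = 1.748 × 1.008 = 1.762 g
mol S = 9.332 / 64.07 = 0.1457; mass S = 4.671 g
mass O = 19.84 − (15.18) = 4.661 g → mol O = 0.2913
Smallest is S at 0.1457 mol; normalising gives C 5.000, H 12.002, O 2.000, S 1.000
→ C5H12O2S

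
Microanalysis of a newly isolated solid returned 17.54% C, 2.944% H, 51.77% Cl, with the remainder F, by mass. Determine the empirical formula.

CH2ClF

Assume 100 g: 17.54 g C, 2.944 g H, 51.77 g Cl, 27.746 g F.
n(C) = 17.54/12.01 = 1.46, n(H) = 2.944/1.008 = 2.921, n(Cl) = 51.77/35.45 = 1.46, n(F) = 27.746/19.00 = 1.46
Smallest is F at 1.46 mol; normalising gives C 1.000, H 2.000, Cl 1.000, F 1.000
→ CH2ClF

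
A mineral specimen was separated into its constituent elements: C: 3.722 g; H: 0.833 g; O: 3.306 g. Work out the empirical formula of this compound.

C: 3.722 g ÷ 12.01 g/mol = 0.3099 mol
H: 0.833 g ÷ 1.008 g/mol = 0.8264 mol
O: 3.306 g ÷ 16.00 g/mol = 0.2066 mol
Divide by the smallest (0.2066 mol O): C 1.500, H 3.999, O 1.000
Multiply by 2: C 3.00, H 8.00, O 2.00 → C3H8O2

C3H8O2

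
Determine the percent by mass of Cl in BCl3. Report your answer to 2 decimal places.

90.77%

Molar mass = 1(10.81) + 3(35.45) = 117.160 g/mol
Mass of Cl per mole = 3 × 35.45 = 106.350 g
% Cl = 106.350 / 117.160 × 100 = 90.77%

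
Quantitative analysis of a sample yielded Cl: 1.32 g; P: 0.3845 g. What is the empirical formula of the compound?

Cl: 1.32 g ÷ 35.45 g/mol = 0.03724 mol
P: 0.3845 g ÷ 30.97 g/mol = 0.01242 mol
Divide by the smallest (0.01242 mol P): Cl 2.999, P 1.000
≈ 3:1 → Cl3P

Cl3P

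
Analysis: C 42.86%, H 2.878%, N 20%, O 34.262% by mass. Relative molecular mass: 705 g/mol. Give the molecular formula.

C25H20N10O15

Assume 100 g: 42.86 g C, 2.878 g H, 20 g N, 34.262 g O.
n(C) = 42.86/12.01 = 3.569, n(H) = 2.878/1.008 = 2.855, n(N) = 20/14.01 = 1.428, n(O) = 34.262/16.00 = 2.141
Smallest is N at 1.428 mol; normalising gives C 2.500, H 2.000, N 1.000, O 1.500
Multiply by 2: C 5.00, H 4.00, N 2.00, O 3.00 → C5H4N2O3
Empirical-formula mass = 140.10 g/mol
n = 705 / 140.10 = 5.03 ≈ 5
Molecular formula = (C5H4N2O3)×5 = C25H20N10O15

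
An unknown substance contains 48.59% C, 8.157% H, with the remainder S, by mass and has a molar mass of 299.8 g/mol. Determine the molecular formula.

Assume 100 g: 48.59 g C, 8.157 g H, 43.253 g S.
Moles — C: 48.59 / 12.01 = 4.046 mol; H: 8.157 / 1.008 = 8.092 mol; S: 43.253 / 32.07 = 1.349 mol
Smallest is S at 1.349 mol; normalising gives C 3.000, H 6.000, S 1.000
≈ 3:6:1 → C3H6S
Empirical-formula mass = 74.15 g/mol
n = 299.8 / 74.15 = 4.04 ≈ 4
Molecular formula = (C3H6S)×4 = C12H24S4

C12H24S4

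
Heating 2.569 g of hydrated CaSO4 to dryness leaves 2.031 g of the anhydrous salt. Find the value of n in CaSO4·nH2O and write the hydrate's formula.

Mass of water lost = 2.569 − 2.031 = 0.538 g → 0.538 / 18.02 = 0.02986 mol H2O
Molar mass of CaSO4 = 136.15 g/mol → mol CaSO4 = 2.031 / 136.15 = 0.01492
n = 0.02986 / 0.01492 = 2.00 ≈ 2 → CaSO4·2H2O

CaSO4·2H2O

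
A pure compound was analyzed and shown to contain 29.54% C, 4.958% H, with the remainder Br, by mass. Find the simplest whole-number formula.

Assume 100 g: 29.54 g C, 4.958 g H, 65.502 g Br.
Moles — C: 29.54 / 12.01 = 2.46 mol; H: 4.958 / 1.008 = 4.919 mol; Br: 65.502 / 79.90 = 0.8198 mol
Smallest is Br at 0.8198 mol; normalising gives C 3.000, H 6.000, Br 1.000
≈ 3:6:1 → C3H6Br

C3H6Br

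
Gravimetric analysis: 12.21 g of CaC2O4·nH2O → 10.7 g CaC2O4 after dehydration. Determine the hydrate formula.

CaC2O4·H2O

Mass of water lost = 12.21 − 10.7 = 1.51 g → 1.51 / 18.02 = 0.0838 mol H2O
Molar mass of CaC2O4 = 128.10 g/mol → mol CaC2O4 = 10.7 / 128.10 = 0.08353
n = 0.0838 / 0.08353 = 1.00 ≈ 1 → CaC2O4·H2O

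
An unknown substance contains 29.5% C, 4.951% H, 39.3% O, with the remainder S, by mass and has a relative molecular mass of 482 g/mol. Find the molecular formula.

C12H24O12S4

Assume 100 g: 29.5 g C, 4.951 g H, 39.3 g O, 26.249 g S.
C: 29.5 g ÷ 12.01 g/mol = 2.456 mol
H: 4.951 g ÷ 1.008 g/mol = 4.912 mol
O: 39.3 g ÷ 16.00 g/mol = 2.456 mol
S: 26.249 g ÷ 32.07 g/mol = 0.8185 mol
Ratios (÷ 0.8185): C 3.001, H 6.001, O 3.001, S 1.000
→ C3H6O3S
Empirical-formula mass = 122.15 g/mol
n = 482 / 122.15 = 3.95 ≈ 4
Molecular formula = (C3H6O3S)×4 = C12H24O12S4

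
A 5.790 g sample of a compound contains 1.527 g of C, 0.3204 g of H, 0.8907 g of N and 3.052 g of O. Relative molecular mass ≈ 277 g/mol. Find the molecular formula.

C: 1.527 g ÷ 12.01 g/mol = 0.1271 mol
H: 0.3204 g ÷ 1.008 g/mol = 0.3179 mol
N: 0.8907 g ÷ 14.01 g/mol = 0.06358 mol
O: 3.052 g ÷ 16.00 g/mol = 0.1908 mol
Divide by the smallest (0.06358 mol N): C 2.000, H 5.000, N 1.000, O 3.000
Ratio ≈ 2:5:1:3, so the empirical formula is C2H5NO3
Empirical-formula mass = 91.07 g/mol
n = 277 / 91.07 = 3.04 ≈ 3
Molecular formula = (C2H5NO3)×3 = C6H15N3O9

C6H15N3O9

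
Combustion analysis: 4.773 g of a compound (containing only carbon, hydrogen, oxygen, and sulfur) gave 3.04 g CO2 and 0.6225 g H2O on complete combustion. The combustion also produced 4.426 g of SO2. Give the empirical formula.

C2H2O3S2

mol C = 3.04 / 44.01 = 0.06908; mass C = 0.06908 × 12.01 = 0.8296 g
mol H = 2 × (0.6225 / 18.02) = 0.06909; mass H = 0.06909 × 1.008 = 0.06964 g
mol S = 4.426 / 64.07 = 0.06908; mass S = 2.215 g
mass O = 4.773 − (3.115) = 1.658 g → mol O = 0.1036
Smallest is C at 0.06908 mol; normalising gives C 1.000, H 1.000, O 1.500, S 1.000
Scaling by 2: C 2.00, H 2.00, O 3.00, S 2.00 → C2H2O3S2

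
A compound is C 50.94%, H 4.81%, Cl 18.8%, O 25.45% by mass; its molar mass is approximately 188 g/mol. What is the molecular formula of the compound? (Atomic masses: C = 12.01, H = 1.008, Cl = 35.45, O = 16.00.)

C8H9ClO3

Assume 100 g: 50.94 g C, 4.81 g H, 18.8 g Cl, 25.45 g O.
Moles — C: 50.94 / 12.01 = 4.241 mol; H: 4.81 / 1.008 = 4.772 mol; Cl: 18.8 / 35.45 = 0.5303 mol; O: 25.45 / 16.00 = 1.591 mol
Smallest is Cl at 0.5303 mol; normalising gives C 7.998, H 8.998, Cl 1.000, O 2.999
≈ 8:9:1:3 → C8H9ClO3
Empirical-formula mass = 188.60 g/mol
n = 188 / 188.60 = 1.00 ≈ 1
Molecular formula = empirical formula = C8H9ClO3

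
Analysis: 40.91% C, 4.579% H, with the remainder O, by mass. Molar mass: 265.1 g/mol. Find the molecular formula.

Assume 100 g: 40.91 g C, 4.579 g H, 54.511 g O.
n(C) = 40.91/12.01 = 3.406, n(H) = 4.579/1.008 = 4.543, n(O) = 54.511/16.00 = 3.407
Smallest is C at 3.406 mol; normalising gives C 1.000, H 1.334, O 1.000
Multiply by 3: C 3.00, H 4.00, O 3.00 → C3H4O3
Empirical-formula mass = 88.06 g/mol
n = 265.1 / 88.06 = 3.01 ≈ 3
Molecular formula = (C3H4O3)×3 = C9H12O9

C9H12O9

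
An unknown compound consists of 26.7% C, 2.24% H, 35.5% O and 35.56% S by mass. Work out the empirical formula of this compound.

C2H2O2S

Assume 100 g: 26.7 g C, 2.24 g H, 35.5 g O, 35.56 g S.
C: 26.7 g ÷ 12.01 g/mol = 2.223 mol
H: 2.24 g ÷ 1.008 g/mol = 2.222 mol
O: 35.5 g ÷ 16.00 g/mol = 2.219 mol
S: 35.56 g ÷ 32.07 g/mol = 1.109 mol
Smallest is S at 1.109 mol; normalising gives C 2.005, H 2.004, O 2.001, S 1.000
Ratio ≈ 2:2:2:1, so the empirical formula is C2H2O2S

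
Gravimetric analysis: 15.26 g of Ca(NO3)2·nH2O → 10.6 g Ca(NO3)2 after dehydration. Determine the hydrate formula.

Mass of water lost = 15.26 − 10.6 = 4.66 g → 4.66 / 18.02 = 0.2586 mol H2O
Molar mass of Ca(NO3)2 = 164.10 g/mol → mol Ca(NO3)2 = 10.6 / 164.10 = 0.06459
n = 0.2586 / 0.06459 = 4.00 ≈ 4 → Ca(NO3)2·4H2O

Ca(NO3)2·4H2O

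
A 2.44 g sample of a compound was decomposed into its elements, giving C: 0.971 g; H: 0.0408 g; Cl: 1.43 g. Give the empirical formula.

C2HCl

Moles — C: 0.971 / 12.01 = 0.08085 mol; H: 0.0408 / 1.008 = 0.04048 mol; Cl: 1.43 / 35.45 = 0.04034 mol
Smallest is Cl at 0.04034 mol; normalising gives C 2.004, H 1.003, Cl 1.000
Ratio ≈ 2:1:1, so the empirical formula is C2HCl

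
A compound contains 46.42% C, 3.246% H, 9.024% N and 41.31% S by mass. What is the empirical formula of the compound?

Assume 100 g: 46.42 g C, 3.246 g H, 9.024 g N, 41.31 g S.
n(C) = 46.42/12.01 = 3.865, n(H) = 3.246/1.008 = 3.22, n(N) = 9.024/14.01 = 0.6441, n(S) = 41.31/32.07 = 1.288
Smallest is N at 0.6441 mol; normalising gives C 6.001, H 5.000, N 1.000, S 2.000
≈ 6:5:1:2 → C6H5NS2

C6H5NS2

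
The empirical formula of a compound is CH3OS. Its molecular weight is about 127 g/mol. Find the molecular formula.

C2H6O2S2

Empirical-formula mass = 63.10 g/mol
n = 127 / 63.10 = 2.01 ≈ 2
Molecular formula = (CH3OS)2 = C2H6O2S2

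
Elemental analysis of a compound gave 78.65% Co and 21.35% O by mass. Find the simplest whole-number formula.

Assume 100 g: 78.65 g Co, 21.35 g O.
Co: 78.65 g ÷ 58.93 g/mol = 1.335 mol
O: 21.35 g ÷ 16.00 g/mol = 1.334 mol
Divide by the smallest (1.334 mol O): Co 1.000, O 1.000
Ratio ≈ 1:1, so the empirical formula is CoO

CoO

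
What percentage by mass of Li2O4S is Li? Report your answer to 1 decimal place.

Molar mass = 2(6.94) + 4(16.00) + 1(32.07) = 109.950 g/mol
Mass of Li per mole = 2 × 6.94 = 13.880 g
% Li = 13.880 / 109.950 × 100 = 12.6%

12.6%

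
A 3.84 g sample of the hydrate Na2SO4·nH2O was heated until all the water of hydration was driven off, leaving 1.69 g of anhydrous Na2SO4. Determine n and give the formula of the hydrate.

Mass of water lost = 3.84 − 1.69 = 2.15 g → 2.15 / 18.02 = 0.1193 mol H2O
Molar mass of Na2SO4 = 142.05 g/mol → mol Na2SO4 = 1.69 / 142.05 = 0.0119
n = 0.1193 / 0.0119 = 10.03 ≈ 10 → Na2SO4·10H2O

Na2SO4·10H2O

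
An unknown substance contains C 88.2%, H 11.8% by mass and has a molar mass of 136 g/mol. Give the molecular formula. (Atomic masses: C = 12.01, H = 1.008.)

Assume 100 g: 88.2 g C, 11.8 g H.
n(C) = 88.2/12.01 = 7.344, n(H) = 11.8/1.008 = 11.71
Divide by the smallest (7.344 mol C): C 1.000, H 1.594
Scaling by 5: C 5.00, H 7.97 → C5H8
Empirical-formula mass = 68.11 g/mol
n = 136 / 68.11 = 2.00 ≈ 2
Molecular formula = (C5H8)×2 = C10H16

C10H16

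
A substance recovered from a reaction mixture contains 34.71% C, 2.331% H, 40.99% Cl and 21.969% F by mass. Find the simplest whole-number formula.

Assume 100 g: 34.71 g C, 2.331 g H, 40.99 g Cl, 21.969 g F.
Moles — C: 34.71 / 12.01 = 2.89 mol; H: 2.331 / 1.008 = 2.312 mol; Cl: 40.99 / 35.45 = 1.156 mol; F: 21.969 / 19.00 = 1.156 mol
Smallest is F at 1.156 mol; normalising gives C 2.500, H 2.000, Cl 1.000, F 1.000
Multiply by 2: C 5.00, H 4.00, Cl 2.00, F 2.00 → C5H4Cl2F2

C5H4Cl2F2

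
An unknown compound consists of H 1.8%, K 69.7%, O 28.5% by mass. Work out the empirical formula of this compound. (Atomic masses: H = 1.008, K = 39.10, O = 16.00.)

HKO

Assume 100 g: 1.8 g H, 69.7 g K, 28.5 g O.
H: 1.8 g ÷ 1.008 g/mol = 1.786 mol
K: 69.7 g ÷ 39.10 g/mol = 1.783 mol
O: 28.5 g ÷ 16.00 g/mol = 1.781 mol
Smallest is O at 1.781 mol; normalising gives H 1.003, K 1.001, O 1.000
→ HKO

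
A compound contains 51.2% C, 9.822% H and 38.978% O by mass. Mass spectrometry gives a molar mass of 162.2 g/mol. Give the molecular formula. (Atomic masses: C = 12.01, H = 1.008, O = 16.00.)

Assume 100 g: 51.2 g C, 9.822 g H, 38.978 g O.
Moles — C: 51.2 / 12.01 = 4.263 mol; H: 9.822 / 1.008 = 9.744 mol; O: 38.978 / 16.00 = 2.436 mol
Smallest is O at 2.436 mol; normalising gives C 1.750, H 4.000, O 1.000
Multiply by 4: C 7.00, H 16.00, O 4.00 → C7H16O4
Empirical-formula mass = 164.20 g/mol
n = 162.2 / 164.20 = 0.99 ≈ 1
Molecular formula = empirical formula = C7H16O4

C7H16O4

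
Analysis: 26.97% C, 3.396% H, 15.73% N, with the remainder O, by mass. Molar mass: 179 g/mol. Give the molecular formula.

C4H6N2O6

Assume 100 g: 26.97 g C, 3.396 g H, 15.73 g N, 53.904 g O.
C: 26.97 g ÷ 12.01 g/mol = 2.246 mol
H: 3.396 g ÷ 1.008 g/mol = 3.369 mol
N: 15.73 g ÷ 14.01 g/mol = 1.123 mol
O: 53.904 g ÷ 16.00 g/mol = 3.369 mol
Smallest is N at 1.123 mol; normalising gives C 2.000, H 3.001, N 1.000, O 3.001
Ratio ≈ 2:3:1:3, so the empirical formula is C2H3NO3
Empirical-formula mass = 89.05 g/mol
n = 179 / 89.05 = 2.01 ≈ 2
Molecular formula = (C2H3NO3)×2 = C4H6N2O6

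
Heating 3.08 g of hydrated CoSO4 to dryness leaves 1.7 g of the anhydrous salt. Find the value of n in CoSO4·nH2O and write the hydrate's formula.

CoSO4·7H2O

Mass of water lost = 3.08 − 1.7 = 1.38 g → 1.38 / 18.02 = 0.07658 mol H2O
Molar mass of CoSO4 = 155.00 g/mol → mol CoSO4 = 1.7 / 155.00 = 0.01097
n = 0.07658 / 0.01097 = 6.98 ≈ 7 → CoSO4·7H2O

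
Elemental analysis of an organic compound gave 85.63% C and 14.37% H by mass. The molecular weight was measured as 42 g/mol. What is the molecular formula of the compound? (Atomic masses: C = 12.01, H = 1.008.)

Assume 100 g: 85.63 g C, 14.37 g H.
Moles — C: 85.63 / 12.01 = 7.13 mol; H: 14.37 / 1.008 = 14.26 mol
Ratios (÷ 7.13): C 1.000, H 1.999
≈ 1:2 → CH2
Empirical-formula mass = 14.03 g/mol
n = 42 / 14.03 = 2.99 ≈ 3
Molecular formula = (CH2)×3 = C3H6

C3H6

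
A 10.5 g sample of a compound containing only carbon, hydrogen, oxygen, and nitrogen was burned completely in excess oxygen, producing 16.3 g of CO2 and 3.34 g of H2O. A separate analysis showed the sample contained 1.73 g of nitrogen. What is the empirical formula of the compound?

C3H3NO2

mol C = 16.3 / 44.01 = 0.3704; mass C = 0.3704 × 12.01 = 4.448 g
mol H = 2 × (3.34 / 18.02) = 0.3707; mass H = 0.3707 × 1.008 = 0.3737 g
mol N = 1.73 / 14.01 = 0.1235
mass O = 10.5 − (6.552) = 3.948 g → mol O = 0.2468
Ratios (÷ 0.1235): C 2.999, H 3.002, N 1.000, O 1.998
≈ 3:3:1:2 → C3H3NO2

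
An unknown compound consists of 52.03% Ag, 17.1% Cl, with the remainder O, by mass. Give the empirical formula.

Assume 100 g: 52.03 g Ag, 17.1 g Cl, 30.87 g O.
Moles — Ag: 52.03 / 107.87 = 0.4823 mol; Cl: 17.1 / 35.45 = 0.4824 mol; O: 30.87 / 16.00 = 1.929 mol
Smallest is Ag at 0.4823 mol; normalising gives Ag 1.000, Cl 1.000, O 4.000
Ratio ≈ 1:1:4, so the empirical formula is AgClO4

AgClO4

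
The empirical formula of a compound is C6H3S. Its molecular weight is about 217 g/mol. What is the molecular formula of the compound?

C12H6S2

Empirical-formula mass = 107.15 g/mol
n = 217 / 107.15 = 2.03 ≈ 2
Molecular formula = (C6H3S)2 = C12H6S2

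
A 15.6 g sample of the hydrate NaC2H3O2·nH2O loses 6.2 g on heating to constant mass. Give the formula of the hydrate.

NaC2H3O2·3H2O

Mass of anhydrous NaC2H3O2 = 15.6 − 6.2 = 9.4 g
mol H2O = 6.2 / 18.02 = 0.3441
Molar mass of NaC2H3O2 = 82.03 g/mol → mol NaC2H3O2 = 9.4 / 82.03 = 0.1146
n = 0.3441 / 0.1146 = 3.00 ≈ 3 → NaC2H3O2·3H2O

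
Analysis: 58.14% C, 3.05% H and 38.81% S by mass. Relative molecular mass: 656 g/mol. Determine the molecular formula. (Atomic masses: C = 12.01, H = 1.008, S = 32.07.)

C32H20S8

Assume 100 g: 58.14 g C, 3.05 g H, 38.81 g S.
C: 58.14 g ÷ 12.01 g/mol = 4.841 mol
H: 3.05 g ÷ 1.008 g/mol = 3.026 mol
S: 38.81 g ÷ 32.07 g/mol = 1.21 mol
Divide by the smallest (1.21 mol S): C 4.000, H 2.500, S 1.000
×2: C 8.00, H 5.00, S 2.00 → C8H5S2
Empirical-formula mass = 165.26 g/mol
n = 656 / 165.26 = 3.97 ≈ 4
Molecular formula = (C8H5S2)×4 = C32H20S8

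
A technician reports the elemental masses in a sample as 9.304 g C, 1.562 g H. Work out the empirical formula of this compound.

CH2

Moles — C: 9.304 / 12.01 = 0.7747 mol; H: 1.562 / 1.008 = 1.55 mol
Ratios (÷ 0.7747): C 1.000, H 2.000
≈ 1:2 → CH2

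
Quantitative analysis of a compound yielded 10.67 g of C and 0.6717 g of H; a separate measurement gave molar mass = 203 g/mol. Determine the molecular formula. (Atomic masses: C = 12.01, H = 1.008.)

C16H12

Moles — C: 10.67 / 12.01 = 0.8884 mol; H: 0.6717 / 1.008 = 0.6664 mol
Smallest is H at 0.6664 mol; normalising gives C 1.333, H 1.000
Multiply by 3: C 4.00, H 3.00 → C4H3
Empirical-formula mass = 51.06 g/mol
n = 203 / 51.06 = 3.98 ≈ 4
Molecular formula = (C4H3)×4 = C16H12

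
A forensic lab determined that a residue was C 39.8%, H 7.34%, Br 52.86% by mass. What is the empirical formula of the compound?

C5H11Br

Assume 100 g: 39.8 g C, 7.34 g H, 52.86 g Br.
C: 39.8 g ÷ 12.01 g/mol = 3.314 mol
H: 7.34 g ÷ 1.008 g/mol = 7.282 mol
Br: 52.86 g ÷ 79.90 g/mol = 0.6616 mol
Ratios (÷ 0.6616): C 5.009, H 11.007, Br 1.000
Ratio ≈ 5:11:1, so the empirical formula is C5H11Br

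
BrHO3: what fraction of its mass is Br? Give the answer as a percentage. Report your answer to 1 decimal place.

62.0%

Molar mass = 1(79.90) + 1(1.008) + 3(16.00) = 128.908 g/mol
Mass of Br per mole = 1 × 79.90 = 79.900 g
% Br = 79.900 / 128.908 × 100 = 62.0%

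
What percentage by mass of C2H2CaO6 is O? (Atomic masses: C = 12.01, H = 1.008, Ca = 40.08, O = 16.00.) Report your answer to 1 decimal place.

Molar mass = 2(12.01) + 2(1.008) + 1(40.08) + 6(16.00) = 162.116 g/mol
Mass of O per mole = 6 × 16.00 = 96.000 g
% O = 96.000 / 162.116 × 100 = 59.2%

59.2%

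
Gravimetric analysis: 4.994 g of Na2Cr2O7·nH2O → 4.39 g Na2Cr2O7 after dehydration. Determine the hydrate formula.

Na2Cr2O7·2H2O

Mass of water lost = 4.994 − 4.39 = 0.604 g → 0.604 / 18.02 = 0.03352 mol H2O
Molar mass of Na2Cr2O7 = 261.98 g/mol → mol Na2Cr2O7 = 4.39 / 261.98 = 0.01676
n = 0.03352 / 0.01676 = 2.00 ≈ 2 → Na2Cr2O7·2H2O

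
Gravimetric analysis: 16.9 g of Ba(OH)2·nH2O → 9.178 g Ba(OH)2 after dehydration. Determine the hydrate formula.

Mass of water lost = 16.9 − 9.178 = 7.722 g → 7.722 / 18.02 = 0.4285 mol H2O
Molar mass of Ba(OH)2 = 171.35 g/mol → mol Ba(OH)2 = 9.178 / 171.35 = 0.05356
n = 0.4285 / 0.05356 = 8.00 ≈ 8 → Ba(OH)2·8H2O

Ba(OH)2·8H2O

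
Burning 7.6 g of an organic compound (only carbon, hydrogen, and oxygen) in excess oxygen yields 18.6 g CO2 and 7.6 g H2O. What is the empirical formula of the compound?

mol C = 18.6 / 44.01 = 0.4226; mass C = 0.4226 × 12.01 = 5.076 g
mol H = 2 × (7.6 / 18.02) = 0.8435; mass H = 0.8435 × 1.008 = 0.8503 g
mass O = 7.6 − (5.926) = 1.674 g → mol O = 0.1046
Divide by the smallest (0.1046 mol O): C 4.040, H 8.062, O 1.000
→ C4H8O

C4H8O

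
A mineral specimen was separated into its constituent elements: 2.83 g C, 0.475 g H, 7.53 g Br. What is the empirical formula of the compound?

C5H10Br2

C: 2.83 g ÷ 12.01 g/mol = 0.2356 mol
H: 0.475 g ÷ 1.008 g/mol = 0.4712 mol
Br: 7.53 g ÷ 79.90 g/mol = 0.09424 mol
Ratios (÷ 0.09424): C 2.500, H 5.000, Br 1.000
Scaling by 2: C 5.00, H 10.00, Br 2.00 → C5H10Br2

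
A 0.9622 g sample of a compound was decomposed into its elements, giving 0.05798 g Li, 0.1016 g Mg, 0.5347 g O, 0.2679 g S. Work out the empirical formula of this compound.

Li: 0.05798 g ÷ 6.94 g/mol = 0.008354 mol
Mg: 0.1016 g ÷ 24.31 g/mol = 0.004179 mol
O: 0.5347 g ÷ 16.00 g/mol = 0.03342 mol
S: 0.2679 g ÷ 32.07 g/mol = 0.008354 mol
Smallest is Mg at 0.004179 mol; normalising gives Li 1.999, Mg 1.000, O 7.996, S 1.999
→ Li2MgO8S2

Li2MgO8S2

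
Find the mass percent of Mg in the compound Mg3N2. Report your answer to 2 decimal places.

Molar mass = 3(24.31) + 2(14.01) = 100.950 g/mol
Mass of Mg per mole = 3 × 24.31 = 72.930 g
% Mg = 72.930 / 100.950 × 100 = 72.24%

72.24%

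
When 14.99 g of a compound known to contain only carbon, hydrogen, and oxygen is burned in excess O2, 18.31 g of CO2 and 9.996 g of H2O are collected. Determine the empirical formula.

mol C = 18.31 / 44.01 = 0.4160; mass C = 0.4160 × 12.01 = 4.997 g
mol H = 2 × (9.996 / 18.02) = 1.109; mass H = 1.109 × 1.008 = 1.118 g
mass O = 14.99 − (6.115) = 8.875 g → mol O = 0.5547
Smallest is C at 0.416 mol; normalising gives C 1.000, H 2.667, O 1.333
Scaling by 3: C 3.00, H 8.00, O 4.00 → C3H8O4

C3H8O4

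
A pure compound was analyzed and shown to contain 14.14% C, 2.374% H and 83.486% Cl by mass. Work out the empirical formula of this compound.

Assume 100 g: 14.14 g C, 2.374 g H, 83.486 g Cl.
C: 14.14 g ÷ 12.01 g/mol = 1.177 mol
H: 2.374 g ÷ 1.008 g/mol = 2.355 mol
Cl: 83.486 g ÷ 35.45 g/mol = 2.355 mol
Divide by the smallest (1.177 mol C): C 1.000, H 2.000, Cl 2.000
≈ 1:2:2 → CH2Cl2

CH2Cl2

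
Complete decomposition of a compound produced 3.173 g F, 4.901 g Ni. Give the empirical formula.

F: 3.173 g ÷ 19.00 g/mol = 0.167 mol
Ni: 4.901 g ÷ 58.69 g/mol = 0.08351 mol
Divide by the smallest (0.08351 mol Ni): F 2.000, Ni 1.000
Ratio ≈ 2:1, so the empirical formula is F2Ni

F2Ni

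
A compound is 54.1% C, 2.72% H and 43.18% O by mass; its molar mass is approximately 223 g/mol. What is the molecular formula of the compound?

C10H6O6

Assume 100 g: 54.1 g C, 2.72 g H, 43.18 g O.
n(C) = 54.1/12.01 = 4.505, n(H) = 2.72/1.008 = 2.698, n(O) = 43.18/16.00 = 2.699
Divide by the smallest (2.698 mol H): C 1.669, H 1.000, O 1.000
Multiply by 3: C 5.01, H 3.00, O 3.00 → C5H3O3
Empirical-formula mass = 111.07 g/mol
n = 223 / 111.07 = 2.01 ≈ 2
Molecular formula = (C5H3O3)×2 = C10H6O6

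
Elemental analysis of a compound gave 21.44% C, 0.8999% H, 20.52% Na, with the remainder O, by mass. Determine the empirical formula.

Assume 100 g: 21.44 g C, 0.8999 g H, 20.52 g Na, 57.14 g O.
C: 21.44 g ÷ 12.01 g/mol = 1.785 mol
H: 0.8999 g ÷ 1.008 g/mol = 0.8928 mol
Na: 20.52 g ÷ 22.99 g/mol = 0.8926 mol
O: 57.14 g ÷ 16.00 g/mol = 3.571 mol
Ratios (÷ 0.8926): C 2.000, H 1.000, Na 1.000, O 4.001
→ C2HNaO4

C2HNaO4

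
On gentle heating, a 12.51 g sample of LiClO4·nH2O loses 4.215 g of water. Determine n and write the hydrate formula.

LiClO4·3H2O

Mass of anhydrous LiClO4 = 12.51 − 4.215 = 8.295 g
mol H2O = 4.215 / 18.02 = 0.2339
Molar mass of LiClO4 = 106.39 g/mol → mol LiClO4 = 8.295 / 106.39 = 0.07797
n = 0.2339 / 0.07797 = 3.00 ≈ 3 → LiClO4·3H2O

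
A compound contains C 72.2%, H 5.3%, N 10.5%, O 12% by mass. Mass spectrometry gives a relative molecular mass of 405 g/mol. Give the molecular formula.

C24H21N3O3

Assume 100 g: 72.2 g C, 5.3 g H, 10.5 g N, 12 g O.
C: 72.2 g ÷ 12.01 g/mol = 6.012 mol
H: 5.3 g ÷ 1.008 g/mol = 5.258 mol
N: 10.5 g ÷ 14.01 g/mol = 0.7495 mol
O: 12 g ÷ 16.00 g/mol = 0.75 mol
Ratios (÷ 0.7495): C 8.021, H 7.016, N 1.000, O 1.001
Ratio ≈ 8:7:1:1, so the empirical formula is C8H7NO
Empirical-formula mass = 133.15 g/mol
n = 405 / 133.15 = 3.04 ≈ 3
Molecular formula = (C8H7NO)×3 = C24H21N3O3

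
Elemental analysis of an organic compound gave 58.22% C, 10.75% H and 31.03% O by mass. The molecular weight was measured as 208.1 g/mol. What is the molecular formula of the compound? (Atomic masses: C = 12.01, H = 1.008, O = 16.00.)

C10H22O4

Assume 100 g: 58.22 g C, 10.75 g H, 31.03 g O.
n(C) = 58.22/12.01 = 4.848, n(H) = 10.75/1.008 = 10.66, n(O) = 31.03/16.00 = 1.939
Ratios (÷ 1.939): C 2.500, H 5.499, O 1.000
Multiply by 2: C 5.00, H 11.00, O 2.00 → C5H11O2
Empirical-formula mass = 103.14 g/mol
n = 208.1 / 103.14 = 2.02 ≈ 2
Molecular formula = (C5H11O2)×2 = C10H22O4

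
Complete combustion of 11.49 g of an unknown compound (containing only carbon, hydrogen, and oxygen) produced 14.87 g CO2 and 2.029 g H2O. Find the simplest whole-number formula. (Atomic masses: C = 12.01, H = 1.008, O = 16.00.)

mol C = 14.87 / 44.01 = 0.3379; mass C = 0.3379 × 12.01 = 4.058 g
mol H = 2 × (2.029 / 18.02) = 0.2252; mass H = 0.2252 × 1.008 = 0.2270 g
mass O = 11.49 − (4.285) = 7.205 g → mol O = 0.4503
Ratios (÷ 0.2252): C 1.500, H 1.000, O 2.000
Scaling by 2: C 3.00, H 2.00, O 4.00 → C3H2O4

C3H2O4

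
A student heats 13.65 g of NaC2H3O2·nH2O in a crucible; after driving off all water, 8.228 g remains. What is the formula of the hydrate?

NaC2H3O2·3H2O

Mass of water lost = 13.65 − 8.228 = 5.422 g → 5.422 / 18.02 = 0.3009 mol H2O
Molar mass of NaC2H3O2 = 82.03 g/mol → mol NaC2H3O2 = 8.228 / 82.03 = 0.1003
n = 0.3009 / 0.1003 = 3.00 ≈ 3 → NaC2H3O2·3H2O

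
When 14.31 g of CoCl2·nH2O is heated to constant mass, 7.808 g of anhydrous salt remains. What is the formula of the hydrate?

Mass of water lost = 14.31 − 7.808 = 6.502 g → 6.502 / 18.02 = 0.3608 mol H2O
Molar mass of CoCl2 = 129.83 g/mol → mol CoCl2 = 7.808 / 129.83 = 0.06014
n = 0.3608 / 0.06014 = 6.00 ≈ 6 → CoCl2·6H2O

CoCl2·6H2O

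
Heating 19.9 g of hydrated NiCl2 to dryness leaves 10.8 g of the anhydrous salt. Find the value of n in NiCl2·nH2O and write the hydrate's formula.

NiCl2·6H2O

Mass of water lost = 19.9 − 10.8 = 9.1 g → 9.1 / 18.02 = 0.505 mol H2O
Molar mass of NiCl2 = 129.59 g/mol → mol NiCl2 = 10.8 / 129.59 = 0.08334
n = 0.505 / 0.08334 = 6.06 ≈ 6 → NiCl2·6H2O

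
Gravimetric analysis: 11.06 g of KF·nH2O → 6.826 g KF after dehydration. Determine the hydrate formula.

KF·2H2O

Mass of water lost = 11.06 − 6.826 = 4.234 g → 4.234 / 18.02 = 0.235 mol H2O
Molar mass of KF = 58.10 g/mol → mol KF = 6.826 / 58.10 = 0.1175
n = 0.235 / 0.1175 = 2.00 ≈ 2 → KF·2H2O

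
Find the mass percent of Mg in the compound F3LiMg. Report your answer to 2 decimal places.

Molar mass = 3(19.00) + 1(6.94) + 1(24.31) = 88.250 g/mol
Mass of Mg per mole = 1 × 24.31 = 24.310 g
% Mg = 24.310 / 88.250 × 100 = 27.55%

27.55%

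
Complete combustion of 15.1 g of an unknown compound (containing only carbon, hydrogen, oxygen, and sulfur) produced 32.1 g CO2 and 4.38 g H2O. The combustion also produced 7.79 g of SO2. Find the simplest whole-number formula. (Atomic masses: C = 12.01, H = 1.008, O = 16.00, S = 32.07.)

mol C = 32.1 / 44.01 = 0.7294; mass C = 0.7294 × 12.01 = 8.760 g
mol H = 2 × (4.38 / 18.02) = 0.4861; mass H = 0.4861 × 1.008 = 0.4900 g
mol S = 7.79 / 64.07 = 0.1216; mass S = 3.899 g
mass O = 15.1 − (13.15) = 1.951 g → mol O = 0.1219
Ratios (÷ 0.1216): C 5.999, H 3.998, O 1.003, S 1.000
Ratio ≈ 6:4:1:1, so the empirical formula is C6H4OS

C6H4OS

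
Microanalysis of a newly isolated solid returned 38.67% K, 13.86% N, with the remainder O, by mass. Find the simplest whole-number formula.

Assume 100 g: 38.67 g K, 13.86 g N, 47.47 g O.
K: 38.67 g ÷ 39.10 g/mol = 0.989 mol
N: 13.86 g ÷ 14.01 g/mol = 0.9893 mol
O: 47.47 g ÷ 16.00 g/mol = 2.967 mol
Smallest is K at 0.989 mol; normalising gives K 1.000, N 1.000, O 3.000
≈ 1:1:3 → KNO3

KNO3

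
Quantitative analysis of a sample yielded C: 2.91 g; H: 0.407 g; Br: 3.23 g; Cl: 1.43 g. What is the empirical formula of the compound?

Moles — C: 2.91 / 12.01 = 0.2423 mol; H: 0.407 / 1.008 = 0.4038 mol; Br: 3.23 / 79.90 = 0.04043 mol; Cl: 1.43 / 35.45 = 0.04034 mol
Ratios (÷ 0.04034): C 6.007, H 10.010, Br 1.002, Cl 1.000
≈ 6:10:1:1 → C6H10BrCl

C6H10BrCl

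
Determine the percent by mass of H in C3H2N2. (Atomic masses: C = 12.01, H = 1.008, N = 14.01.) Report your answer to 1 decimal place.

3.1%

Molar mass = 3(12.01) + 2(1.008) + 2(14.01) = 66.066 g/mol
Mass of H per mole = 2 × 1.008 = 2.016 g
% H = 2.016 / 66.066 × 100 = 3.1%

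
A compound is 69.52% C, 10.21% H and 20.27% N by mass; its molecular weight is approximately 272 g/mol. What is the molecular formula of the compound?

C16H28N4

Assume 100 g: 69.52 g C, 10.21 g H, 20.27 g N.
n(C) = 69.52/12.01 = 5.789, n(H) = 10.21/1.008 = 10.13, n(N) = 20.27/14.01 = 1.447
Divide by the smallest (1.447 mol N): C 4.001, H 7.001, N 1.000
Ratio ≈ 4:7:1, so the empirical formula is C4H7N
Empirical-formula mass = 69.11 g/mol
n = 272 / 69.11 = 3.94 ≈ 4
Molecular formula = (C4H7N)×4 = C16H28N4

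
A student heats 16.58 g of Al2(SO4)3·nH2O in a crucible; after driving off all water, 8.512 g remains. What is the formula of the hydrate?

Mass of water lost = 16.58 − 8.512 = 8.068 g → 8.068 / 18.02 = 0.4477 mol H2O
Molar mass of Al2(SO4)3 = 342.17 g/mol → mol Al2(SO4)3 = 8.512 / 342.17 = 0.02488
n = 0.4477 / 0.02488 = 18.00 ≈ 18 → Al2(SO4)3·18H2O

Al2(SO4)3·18H2O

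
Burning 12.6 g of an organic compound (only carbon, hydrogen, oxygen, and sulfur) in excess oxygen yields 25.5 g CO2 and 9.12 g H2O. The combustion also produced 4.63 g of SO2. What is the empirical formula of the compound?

C8H14O2S

mol C = 25.5 / 44.01 = 0.5794; mass C = 0.5794 × 12.01 = 6.959 g
mol H = 2 × (9.12 / 18.02) = 1.012; mass H = 1.012 × 1.008 = 1.020 g
mol S = 4.63 / 64.07 = 0.07226; mass S = 2.318 g
mass O = 12.6 − (10.30) = 2.303 g → mol O = 0.1440
Smallest is S at 0.07226 mol; normalising gives C 8.018, H 14.007, O 1.992, S 1.000
≈ 8:14:2:1 → C8H14O2S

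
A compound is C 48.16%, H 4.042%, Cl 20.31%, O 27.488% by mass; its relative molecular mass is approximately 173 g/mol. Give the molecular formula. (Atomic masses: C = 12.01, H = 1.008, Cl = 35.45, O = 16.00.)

Assume 100 g: 48.16 g C, 4.042 g H, 20.31 g Cl, 27.488 g O.
C: 48.16 g ÷ 12.01 g/mol = 4.01 mol
H: 4.042 g ÷ 1.008 g/mol = 4.01 mol
Cl: 20.31 g ÷ 35.45 g/mol = 0.5729 mol
O: 27.488 g ÷ 16.00 g/mol = 1.718 mol
Smallest is Cl at 0.5729 mol; normalising gives C 6.999, H 6.999, Cl 1.000, O 2.999
→ C7H7ClO3
Empirical-formula mass = 174.58 g/mol
n = 173 / 174.58 = 0.99 ≈ 1
Molecular formula = empirical formula = C7H7ClO3

C7H7ClO3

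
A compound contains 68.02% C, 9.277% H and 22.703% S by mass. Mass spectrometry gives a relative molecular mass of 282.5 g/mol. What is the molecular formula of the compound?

C16H26S2

Assume 100 g: 68.02 g C, 9.277 g H, 22.703 g S.
n(C) = 68.02/12.01 = 5.664, n(H) = 9.277/1.008 = 9.203, n(S) = 22.703/32.07 = 0.7079
Divide by the smallest (0.7079 mol S): C 8.000, H 13.001, S 1.000
→ C8H13S
Empirical-formula mass = 141.25 g/mol
n = 282.5 / 141.25 = 2.00 ≈ 2
Molecular formula = (C8H13S)×2 = C16H26S2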